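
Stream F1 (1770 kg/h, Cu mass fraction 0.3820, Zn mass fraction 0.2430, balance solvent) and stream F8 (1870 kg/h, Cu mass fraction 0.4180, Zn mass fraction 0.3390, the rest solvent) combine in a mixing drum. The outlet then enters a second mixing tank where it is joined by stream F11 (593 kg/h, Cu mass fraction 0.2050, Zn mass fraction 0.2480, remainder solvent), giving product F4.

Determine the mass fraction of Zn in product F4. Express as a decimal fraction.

Overall, product flow = 4233 kg/h.
Zn in = 1770×0.243 + 1870×0.339 + 593×0.248 = 1211.1 kg/h.
Zn fraction in F4 = 0.2861.

0.2861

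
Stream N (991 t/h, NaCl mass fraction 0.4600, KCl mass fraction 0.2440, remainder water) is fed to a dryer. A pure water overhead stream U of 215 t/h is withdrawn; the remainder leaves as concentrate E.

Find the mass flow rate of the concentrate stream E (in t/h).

776 t/h

Concentrate = 991 − 215 = 776 t/h.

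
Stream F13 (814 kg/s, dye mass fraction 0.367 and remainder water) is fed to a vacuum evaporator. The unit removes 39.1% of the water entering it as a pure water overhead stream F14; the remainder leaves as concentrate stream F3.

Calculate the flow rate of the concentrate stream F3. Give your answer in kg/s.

612.5 kg/s

water entering = 814×0.633 = 515.26 kg/s; overhead removed = 0.391×515.26 = 201.47 kg/s.
Concentrate = 814 − 201.47 = 612.53 kg/s.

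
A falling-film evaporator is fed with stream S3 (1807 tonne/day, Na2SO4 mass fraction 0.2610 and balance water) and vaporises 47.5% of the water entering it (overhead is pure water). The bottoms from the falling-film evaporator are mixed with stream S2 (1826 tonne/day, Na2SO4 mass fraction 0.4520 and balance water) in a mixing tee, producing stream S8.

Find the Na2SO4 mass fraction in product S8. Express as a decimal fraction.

0.4325

Vapour removed = 0.475×0.739×1807 = 634.3 tonne/day; concentrate = 1172.7 tonne/day.
Na2SO4 reaching the mixer = 471.63 (from concentrate) + 1826×0.452 = 1297 tonne/day.
Product flow = 1172.7 + 1826 = 2998.7 tonne/day; Na2SO4 fraction = 0.4325.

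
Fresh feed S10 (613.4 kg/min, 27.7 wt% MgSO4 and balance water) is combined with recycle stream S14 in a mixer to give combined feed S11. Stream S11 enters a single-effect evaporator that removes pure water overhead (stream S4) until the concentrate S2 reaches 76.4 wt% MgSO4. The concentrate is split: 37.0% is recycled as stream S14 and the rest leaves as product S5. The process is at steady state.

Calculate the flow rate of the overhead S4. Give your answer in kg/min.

Overall MgSO4 balance (none leaves overhead): MgSO4 in fresh feed = MgSO4 in product, i.e. 613.4×0.277 = (1−0.370)·S2·0.764.
S2 = 169.91/(0.764×0.630) = 353.01 kg/min.
Recycle S14 = 0.370×353.01 = 130.61 kg/min.
Combined feed S11 = 613.4 + 130.61 = 744.01 kg/min.
Overhead S4 = S11 − S2 = 744.01 − 353.01 = 391 kg/min.

391 kg/min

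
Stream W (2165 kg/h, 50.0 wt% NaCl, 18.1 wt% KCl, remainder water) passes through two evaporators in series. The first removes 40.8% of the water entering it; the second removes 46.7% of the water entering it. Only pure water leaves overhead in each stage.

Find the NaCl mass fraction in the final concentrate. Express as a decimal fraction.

water in feed = 2165×0.319 = 690.63 kg/h.
After stage 1: water left = (1−0.408)×690.63 = 408.86; stream total = 1883.2 kg/h.
After stage 2: water left = (1−0.467)×408.86 = 217.92; final concentrate = 1692.3 kg/h.
NaCl fraction = 1082.5/1692.3 = 0.640.

0.640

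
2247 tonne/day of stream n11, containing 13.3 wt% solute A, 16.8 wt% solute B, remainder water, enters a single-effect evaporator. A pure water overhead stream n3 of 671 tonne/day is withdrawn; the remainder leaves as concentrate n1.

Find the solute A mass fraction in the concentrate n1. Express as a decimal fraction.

solute A is not removed: 2247×0.133 = 298.85 tonne/day of solute A enters n1.
Concentrate = 2247 − 671 = 1576 tonne/day.
Mass fraction = 298.85/1576 = 0.1896.

0.1896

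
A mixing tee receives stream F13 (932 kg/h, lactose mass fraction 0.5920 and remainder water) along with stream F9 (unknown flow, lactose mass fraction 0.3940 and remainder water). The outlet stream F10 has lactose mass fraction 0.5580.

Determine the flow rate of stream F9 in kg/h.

Let F9 be the unknown flow. Total out = 932 + F9.
lactose balance: 551.74 + 0.394·F9 = 0.558·(932 + F9)
(0.394 − 0.558)·F9 = 0.558×932 − 551.74 = -31.688
F9 = -31.688 / -0.164 = 193.22 kg/h

193.2 kg/h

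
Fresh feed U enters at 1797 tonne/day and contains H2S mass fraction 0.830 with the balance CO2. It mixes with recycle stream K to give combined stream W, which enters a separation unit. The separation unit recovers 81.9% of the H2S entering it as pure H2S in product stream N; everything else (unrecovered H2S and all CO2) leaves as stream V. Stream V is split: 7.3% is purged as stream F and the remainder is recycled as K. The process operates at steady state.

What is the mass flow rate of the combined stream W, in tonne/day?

CO2 enters only via U and leaves only via the purge: 1797×0.170 = 0.073×(CO2 in V), and the separation unit passes all CO2, so CO2 in W = CO2 in V = 4184.8 tonne/day.
H2S in W: m_A = 1797×0.830 + (1−0.073)·(1−0.819)·m_A, so m_A = 1491.5/0.8322 = 1792.2 tonne/day.
W = 1792.2 + 4184.8 = 5977 tonne/day.

5977 tonne/day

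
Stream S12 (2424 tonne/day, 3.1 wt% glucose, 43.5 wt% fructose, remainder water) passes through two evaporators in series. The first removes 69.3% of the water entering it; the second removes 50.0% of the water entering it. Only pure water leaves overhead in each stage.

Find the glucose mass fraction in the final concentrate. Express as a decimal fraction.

water in feed = 2424×0.534 = 1294.4 tonne/day.
After stage 1: water left = (1−0.693)×1294.4 = 397.39; stream total = 1527 tonne/day.
After stage 2: water left = (1−0.500)×397.39 = 198.69; final concentrate = 1328.3 tonne/day.
glucose fraction = 75.144/1328.3 = 0.057.

0.057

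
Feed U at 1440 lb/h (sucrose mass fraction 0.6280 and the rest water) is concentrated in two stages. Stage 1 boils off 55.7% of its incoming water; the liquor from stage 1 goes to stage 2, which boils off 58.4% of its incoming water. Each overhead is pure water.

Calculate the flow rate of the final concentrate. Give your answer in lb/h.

1003 lb/h

water in feed = 1440×0.372 = 535.68 lb/h.
After stage 1: water left = (1−0.557)×535.68 = 237.31; stream total = 1141.6 lb/h.
After stage 2: water left = (1−0.584)×237.31 = 98.719; final concentrate = 1003 lb/h.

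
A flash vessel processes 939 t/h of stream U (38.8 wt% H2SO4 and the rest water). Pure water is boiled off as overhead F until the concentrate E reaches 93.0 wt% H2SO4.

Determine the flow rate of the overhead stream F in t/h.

H2SO4 is conserved: 939×0.388 = 364.33 t/h all reports to the concentrate.
Concentrate = 364.33/(target fraction) = 391.75 t/h.
Overhead = 939 − 391.75 = 547.25 t/h.

547.2 t/h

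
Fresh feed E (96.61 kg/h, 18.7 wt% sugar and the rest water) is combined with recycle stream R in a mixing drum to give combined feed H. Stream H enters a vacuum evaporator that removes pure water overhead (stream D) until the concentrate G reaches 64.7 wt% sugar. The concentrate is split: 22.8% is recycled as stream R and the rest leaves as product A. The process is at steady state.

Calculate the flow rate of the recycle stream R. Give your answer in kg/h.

8.247 kg/h

Overall sugar balance (none leaves overhead): sugar in fresh feed = sugar in product, i.e. 96.61×0.187 = (1−0.228)·G·0.647.
G = 18.066/(0.647×0.772) = 36.169 kg/h.
Recycle R = 0.228×36.169 = 8.2466 kg/h.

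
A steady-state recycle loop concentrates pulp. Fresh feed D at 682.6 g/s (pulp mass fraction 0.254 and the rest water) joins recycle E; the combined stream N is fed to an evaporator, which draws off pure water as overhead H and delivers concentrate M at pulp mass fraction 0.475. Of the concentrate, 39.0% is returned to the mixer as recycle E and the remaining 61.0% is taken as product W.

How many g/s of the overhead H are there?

317.6 g/s

Overall pulp balance (none leaves overhead): pulp in fresh feed = pulp in product, i.e. 682.6×0.254 = (1−0.390)·M·0.475.
M = 173.38/(0.475×0.610) = 598.38 g/s.
Recycle E = 0.390×598.38 = 233.37 g/s.
Combined feed N = 682.6 + 233.37 = 915.97 g/s.
Overhead H = N − M = 915.97 − 598.38 = 317.59 g/s.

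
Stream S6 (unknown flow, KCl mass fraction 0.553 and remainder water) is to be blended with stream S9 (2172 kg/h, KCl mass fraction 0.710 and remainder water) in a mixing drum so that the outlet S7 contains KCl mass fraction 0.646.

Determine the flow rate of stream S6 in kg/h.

1495 kg/h

Let S6 be the unknown flow. Total out = 2172 + S6.
KCl balance: 1542.1 + 0.553·S6 = 0.646·(2172 + S6)
(0.553 − 0.646)·S6 = 0.646×2172 − 1542.1 = -139.01
S6 = -139.01 / -0.093 = 1494.7 kg/h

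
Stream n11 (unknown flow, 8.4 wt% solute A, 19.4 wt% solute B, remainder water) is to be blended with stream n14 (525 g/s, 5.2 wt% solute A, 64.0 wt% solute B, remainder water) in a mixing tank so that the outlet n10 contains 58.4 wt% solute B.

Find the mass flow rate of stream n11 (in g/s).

75.38 g/s

Let n11 be the unknown flow. Total out = 525 + n11.
solute B balance: 336 + 0.194·n11 = 0.584·(525 + n11)
(0.194 − 0.584)·n11 = 0.584×525 − 336 = -29.4
n11 = -29.4 / -0.390 = 75.385 g/s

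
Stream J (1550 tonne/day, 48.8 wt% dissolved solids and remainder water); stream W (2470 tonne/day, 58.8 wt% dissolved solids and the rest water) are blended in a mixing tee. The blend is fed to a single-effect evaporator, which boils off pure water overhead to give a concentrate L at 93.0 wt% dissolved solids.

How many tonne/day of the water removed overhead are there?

dissolved solids entering = 1550×0.488 + 2470×0.588 = 2208.8 tonne/day.
All dissolved solids reports to L, so L = 2208.8/0.930 = 2375 tonne/day.
Total feed = 4020 tonne/day; overhead = 4020 − 2375 = 1645 tonne/day.

1645 tonne/day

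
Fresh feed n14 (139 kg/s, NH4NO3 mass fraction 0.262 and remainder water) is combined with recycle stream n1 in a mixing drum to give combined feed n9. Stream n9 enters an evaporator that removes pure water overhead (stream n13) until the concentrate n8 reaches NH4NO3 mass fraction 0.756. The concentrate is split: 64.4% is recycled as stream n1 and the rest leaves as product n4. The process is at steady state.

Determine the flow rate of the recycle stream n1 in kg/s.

87.14 kg/s

Overall NH4NO3 balance (none leaves overhead): NH4NO3 in fresh feed = NH4NO3 in product, i.e. 139×0.262 = (1−0.644)·n8·0.756.
n8 = 36.418/(0.756×0.356) = 135.31 kg/s.
Recycle n1 = 0.644×135.31 = 87.143 kg/s.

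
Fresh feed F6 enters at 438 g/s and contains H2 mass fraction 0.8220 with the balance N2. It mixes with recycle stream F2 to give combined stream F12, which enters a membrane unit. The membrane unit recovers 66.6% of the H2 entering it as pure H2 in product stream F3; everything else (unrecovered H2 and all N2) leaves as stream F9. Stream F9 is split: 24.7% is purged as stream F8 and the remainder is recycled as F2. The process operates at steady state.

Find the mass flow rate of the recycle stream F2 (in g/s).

N2 enters only via F6 and leaves only via the purge: 438×0.178 = 0.247×(N2 in F9), and the membrane unit passes all N2, so N2 in F12 = N2 in F9 = 315.64 g/s.
H2 in F12: m_A = 438×0.822 + (1−0.247)·(1−0.666)·m_A, so m_A = 360.04/0.7485 = 481.01 g/s.
F9 = (1−0.666)×481.01 + 315.64 = 476.3 g/s.
Recycle F2 = (1−0.247)×476.3 = 358.66 g/s.

358.7 g/s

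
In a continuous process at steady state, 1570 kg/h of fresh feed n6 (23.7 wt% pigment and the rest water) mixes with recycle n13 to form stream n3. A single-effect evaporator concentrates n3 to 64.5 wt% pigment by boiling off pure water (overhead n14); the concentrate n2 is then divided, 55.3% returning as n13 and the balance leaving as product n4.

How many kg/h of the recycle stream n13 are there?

713.7 kg/h

Overall pigment balance (none leaves overhead): pigment in fresh feed = pigment in product, i.e. 1570×0.237 = (1−0.553)·n2·0.645.
n2 = 372.09/(0.645×0.447) = 1290.6 kg/h.
Recycle n13 = 0.553×1290.6 = 713.68 kg/h.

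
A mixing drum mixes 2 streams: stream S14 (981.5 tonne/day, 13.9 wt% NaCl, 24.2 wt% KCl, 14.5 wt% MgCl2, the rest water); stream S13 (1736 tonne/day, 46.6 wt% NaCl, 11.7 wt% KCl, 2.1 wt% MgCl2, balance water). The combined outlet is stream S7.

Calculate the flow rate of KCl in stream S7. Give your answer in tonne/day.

440.6 tonne/day

KCl out = KCl in = 981.5×0.242 + 1736×0.117 = 440.63 tonne/day.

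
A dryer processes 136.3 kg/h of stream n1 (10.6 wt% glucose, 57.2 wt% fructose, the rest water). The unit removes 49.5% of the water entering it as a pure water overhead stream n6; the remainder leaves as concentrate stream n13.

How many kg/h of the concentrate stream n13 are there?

water entering = 136.3×0.322 = 43.889 kg/h; overhead removed = 0.495×43.889 = 21.725 kg/h.
Concentrate = 136.3 − 21.725 = 114.58 kg/h.

114.6 kg/h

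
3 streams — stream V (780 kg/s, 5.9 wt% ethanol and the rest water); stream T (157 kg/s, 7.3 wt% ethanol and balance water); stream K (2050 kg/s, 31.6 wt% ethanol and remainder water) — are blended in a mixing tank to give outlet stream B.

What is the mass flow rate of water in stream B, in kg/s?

2282 kg/s

water out = water in = 780×0.941 + 157×0.927 + 2050×0.684 = 2281.7 kg/s.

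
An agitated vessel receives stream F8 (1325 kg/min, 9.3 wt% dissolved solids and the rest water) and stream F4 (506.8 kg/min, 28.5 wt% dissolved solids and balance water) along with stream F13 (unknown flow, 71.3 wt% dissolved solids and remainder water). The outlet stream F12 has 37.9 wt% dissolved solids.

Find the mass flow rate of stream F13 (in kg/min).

Let F13 be the unknown flow. Total out = 1831.8 + F13.
dissolved solids balance: 267.66 + 0.713·F13 = 0.379·(1831.8 + F13)
(0.713 − 0.379)·F13 = 0.379×1831.8 − 267.66 = 426.59
F13 = 426.59 / 0.334 = 1277.2 kg/min

1277 kg/min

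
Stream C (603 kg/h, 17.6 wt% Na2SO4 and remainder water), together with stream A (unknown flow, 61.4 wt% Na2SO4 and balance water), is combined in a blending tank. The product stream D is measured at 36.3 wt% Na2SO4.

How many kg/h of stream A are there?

Let A be the unknown flow. Total out = 603 + A.
Na2SO4 balance: 106.13 + 0.614·A = 0.363·(603 + A)
(0.614 − 0.363)·A = 0.363×603 − 106.13 = 112.76
A = 112.76 / 0.251 = 449.25 kg/h

449.2 kg/h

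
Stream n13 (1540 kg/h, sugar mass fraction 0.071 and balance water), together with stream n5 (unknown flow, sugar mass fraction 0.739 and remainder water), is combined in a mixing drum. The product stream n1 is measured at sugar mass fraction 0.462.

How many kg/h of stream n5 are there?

2174 kg/h

Let n5 be the unknown flow. Total out = 1540 + n5.
sugar balance: 109.34 + 0.739·n5 = 0.462·(1540 + n5)
(0.739 − 0.462)·n5 = 0.462×1540 − 109.34 = 602.14
n5 = 602.14 / 0.277 = 2173.8 kg/h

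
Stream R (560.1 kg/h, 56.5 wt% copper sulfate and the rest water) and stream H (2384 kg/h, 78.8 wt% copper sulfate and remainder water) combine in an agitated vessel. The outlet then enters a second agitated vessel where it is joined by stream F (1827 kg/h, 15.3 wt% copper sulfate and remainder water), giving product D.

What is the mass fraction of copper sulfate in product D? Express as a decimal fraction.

Overall, product flow = 4771.1 kg/h.
copper sulfate in = 560.1×0.565 + 2384×0.788 + 1827×0.153 = 2474.6 kg/h.
copper sulfate fraction in D = 0.519.

0.519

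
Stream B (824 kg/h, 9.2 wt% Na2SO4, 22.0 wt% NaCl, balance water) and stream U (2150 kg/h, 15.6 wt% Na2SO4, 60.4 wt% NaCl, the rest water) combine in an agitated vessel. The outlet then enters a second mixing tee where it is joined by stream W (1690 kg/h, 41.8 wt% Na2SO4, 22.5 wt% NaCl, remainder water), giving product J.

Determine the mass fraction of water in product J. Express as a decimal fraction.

Overall, product flow = 4664 kg/h.
water in = 824×0.688 + 2150×0.240 + 1690×0.357 = 1686.2 kg/h.
water fraction in J = 0.362.

0.362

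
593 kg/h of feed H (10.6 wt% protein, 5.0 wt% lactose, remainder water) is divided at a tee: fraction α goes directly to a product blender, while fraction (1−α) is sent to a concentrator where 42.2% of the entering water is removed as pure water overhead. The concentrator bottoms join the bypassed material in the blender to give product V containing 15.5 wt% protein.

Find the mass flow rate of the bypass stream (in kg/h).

All 593×0.106 = 62.858 kg/h of protein reaches V, so V = 62.858/0.155 = 405.54 kg/h and vapour = 187.46 kg/h.
The evaporator receives (1−α)·593 of feed at 0.844 water and removes 0.422 of that water:
0.422×0.844×(1−α)×593 = 187.46
(1−α) = 187.46/211.21 = 0.8876;  α = 0.1124.
Bypass flow = 0.1124×593 = 66.663 kg/h.

66.66 kg/h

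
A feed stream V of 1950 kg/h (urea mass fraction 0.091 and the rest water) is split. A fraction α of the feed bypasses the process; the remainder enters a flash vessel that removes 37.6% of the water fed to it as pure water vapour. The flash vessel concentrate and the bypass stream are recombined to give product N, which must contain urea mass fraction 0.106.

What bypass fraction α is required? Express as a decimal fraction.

All 1950×0.091 = 177.45 kg/h of urea reaches N, so N = 177.45/0.106 = 1674.1 kg/h and vapour = 275.94 kg/h.
The evaporator receives (1−α)·1950 of feed at 0.909 water and removes 0.376 of that water:
0.376×0.909×(1−α)×1950 = 275.94
(1−α) = 275.94/666.48 = 0.4140;  α = 0.5860.

0.586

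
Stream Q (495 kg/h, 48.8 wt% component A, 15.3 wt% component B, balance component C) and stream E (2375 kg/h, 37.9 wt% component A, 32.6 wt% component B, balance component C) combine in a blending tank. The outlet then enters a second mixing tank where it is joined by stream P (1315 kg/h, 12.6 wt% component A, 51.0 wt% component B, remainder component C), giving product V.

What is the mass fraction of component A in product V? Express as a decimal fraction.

Overall, product flow = 4185 kg/h.
component A in = 495×0.488 + 2375×0.379 + 1315×0.126 = 1307.4 kg/h.
component A fraction in V = 0.3124.

0.3124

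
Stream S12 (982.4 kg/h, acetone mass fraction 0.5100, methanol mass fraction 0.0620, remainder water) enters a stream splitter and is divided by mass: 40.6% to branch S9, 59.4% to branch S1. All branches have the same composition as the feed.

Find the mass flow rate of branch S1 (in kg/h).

Branch S1 flow = 0.594×982.4 = 583.55 kg/h.

583.5 kg/h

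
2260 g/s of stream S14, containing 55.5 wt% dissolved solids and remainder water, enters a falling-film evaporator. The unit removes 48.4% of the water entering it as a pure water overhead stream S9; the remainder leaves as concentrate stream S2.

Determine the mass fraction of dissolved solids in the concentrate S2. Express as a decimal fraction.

dissolved solids is not removed: 2260×0.555 = 1254.3 g/s of dissolved solids enters S2.
water entering = 2260×0.445 = 1005.7 g/s; overhead removed = 0.484×1005.7 = 486.76 g/s.
Concentrate = 2260 − 486.76 = 1773.2 g/s.
Mass fraction = 1254.3/1773.2 = 0.7073.

0.7073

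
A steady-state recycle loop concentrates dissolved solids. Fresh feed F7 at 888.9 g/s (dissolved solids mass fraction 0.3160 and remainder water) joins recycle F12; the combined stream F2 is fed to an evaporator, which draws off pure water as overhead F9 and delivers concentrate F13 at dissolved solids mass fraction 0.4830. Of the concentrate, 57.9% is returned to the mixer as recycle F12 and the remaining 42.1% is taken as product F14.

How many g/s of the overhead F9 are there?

Overall dissolved solids balance (none leaves overhead): dissolved solids in fresh feed = dissolved solids in product, i.e. 888.9×0.316 = (1−0.579)·F13·0.483.
F13 = 280.89/(0.483×0.421) = 1381.4 g/s.
Recycle F12 = 0.579×1381.4 = 799.81 g/s.
Combined feed F2 = 888.9 + 799.81 = 1688.7 g/s.
Overhead F9 = F2 − F13 = 1688.7 − 1381.4 = 307.34 g/s.

307.3 g/s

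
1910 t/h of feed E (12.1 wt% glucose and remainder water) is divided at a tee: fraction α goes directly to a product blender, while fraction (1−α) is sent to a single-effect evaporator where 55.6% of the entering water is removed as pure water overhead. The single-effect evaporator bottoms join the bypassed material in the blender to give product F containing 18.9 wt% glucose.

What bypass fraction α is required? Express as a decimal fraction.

0.264

All 1910×0.121 = 231.11 t/h of glucose reaches F, so F = 231.11/0.189 = 1222.8 t/h and vapour = 687.2 t/h.
The evaporator receives (1−α)·1910 of feed at 0.879 water and removes 0.556 of that water:
0.556×0.879×(1−α)×1910 = 687.2
(1−α) = 687.2/933.46 = 0.7362;  α = 0.2638.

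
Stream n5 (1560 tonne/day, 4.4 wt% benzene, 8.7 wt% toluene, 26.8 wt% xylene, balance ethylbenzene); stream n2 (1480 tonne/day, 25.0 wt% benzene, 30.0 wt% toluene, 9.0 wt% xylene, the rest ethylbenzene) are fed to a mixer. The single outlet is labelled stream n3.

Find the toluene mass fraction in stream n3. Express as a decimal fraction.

Total flow out = 1560 + 1480 = 3040 tonne/day.
toluene in = 1560×0.087 + 1480×0.300 = 579.72 tonne/day.
toluene mass fraction in n3 = 579.72/3040 = 0.191.

0.191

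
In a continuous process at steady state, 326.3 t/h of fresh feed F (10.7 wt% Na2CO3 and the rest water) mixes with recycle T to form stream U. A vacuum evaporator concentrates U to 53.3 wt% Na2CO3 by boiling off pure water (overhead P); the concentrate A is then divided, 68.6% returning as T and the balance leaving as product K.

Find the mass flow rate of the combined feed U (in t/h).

469.4 t/h

Overall Na2CO3 balance (none leaves overhead): Na2CO3 in fresh feed = Na2CO3 in product, i.e. 326.3×0.107 = (1−0.686)·A·0.533.
A = 34.914/(0.533×0.314) = 208.61 t/h.
Recycle T = 0.686×208.61 = 143.11 t/h.
Combined feed U = 326.3 + 143.11 = 469.41 t/h.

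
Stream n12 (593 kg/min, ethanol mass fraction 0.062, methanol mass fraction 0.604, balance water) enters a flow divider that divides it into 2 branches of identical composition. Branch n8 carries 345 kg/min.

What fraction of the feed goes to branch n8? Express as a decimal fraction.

Fraction to n8 = 345/593 = 0.5818.

0.582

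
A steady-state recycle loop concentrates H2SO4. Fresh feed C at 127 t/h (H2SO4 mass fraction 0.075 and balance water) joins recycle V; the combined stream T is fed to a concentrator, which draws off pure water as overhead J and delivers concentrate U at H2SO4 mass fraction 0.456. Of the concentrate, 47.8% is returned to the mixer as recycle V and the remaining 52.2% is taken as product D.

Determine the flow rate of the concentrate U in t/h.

40.02 t/h

Overall H2SO4 balance (none leaves overhead): H2SO4 in fresh feed = H2SO4 in product, i.e. 127×0.075 = (1−0.478)·U·0.456.
U = 9.525/(0.456×0.522) = 40.016 t/h.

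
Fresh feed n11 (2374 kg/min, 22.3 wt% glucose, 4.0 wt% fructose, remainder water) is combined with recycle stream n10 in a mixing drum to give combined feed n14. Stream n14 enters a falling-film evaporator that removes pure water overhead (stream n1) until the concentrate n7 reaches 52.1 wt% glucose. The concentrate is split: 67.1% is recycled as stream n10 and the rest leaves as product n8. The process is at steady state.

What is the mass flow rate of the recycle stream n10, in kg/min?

Overall glucose balance (none leaves overhead): glucose in fresh feed = glucose in product, i.e. 2374×0.223 = (1−0.671)·n7·0.521.
n7 = 529.4/(0.521×0.329) = 3088.5 kg/min.
Recycle n10 = 0.671×3088.5 = 2072.4 kg/min.

2072 kg/min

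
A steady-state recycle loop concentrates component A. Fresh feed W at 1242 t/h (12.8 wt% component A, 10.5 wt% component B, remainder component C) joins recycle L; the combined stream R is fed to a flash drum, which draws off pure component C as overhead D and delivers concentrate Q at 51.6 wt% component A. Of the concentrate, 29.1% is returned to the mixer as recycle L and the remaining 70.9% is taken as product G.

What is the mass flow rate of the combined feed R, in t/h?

1368 t/h

Overall component A balance (none leaves overhead): component A in fresh feed = component A in product, i.e. 1242×0.128 = (1−0.291)·Q·0.516.
Q = 158.98/(0.516×0.709) = 434.55 t/h.
Recycle L = 0.291×434.55 = 126.45 t/h.
Combined feed R = 1242 + 126.45 = 1368.5 t/h.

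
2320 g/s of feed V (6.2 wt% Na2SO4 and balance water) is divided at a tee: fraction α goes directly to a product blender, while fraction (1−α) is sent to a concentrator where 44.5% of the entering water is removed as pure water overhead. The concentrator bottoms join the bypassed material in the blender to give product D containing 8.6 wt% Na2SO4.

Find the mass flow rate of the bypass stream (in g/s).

All 2320×0.062 = 143.84 g/s of Na2SO4 reaches D, so D = 143.84/0.086 = 1672.6 g/s and vapour = 647.44 g/s.
The evaporator receives (1−α)·2320 of feed at 0.938 water and removes 0.445 of that water:
0.445×0.938×(1−α)×2320 = 647.44
(1−α) = 647.44/968.39 = 0.6686;  α = 0.3314.
Bypass flow = 0.3314×2320 = 768.91 g/s.

768.9 g/s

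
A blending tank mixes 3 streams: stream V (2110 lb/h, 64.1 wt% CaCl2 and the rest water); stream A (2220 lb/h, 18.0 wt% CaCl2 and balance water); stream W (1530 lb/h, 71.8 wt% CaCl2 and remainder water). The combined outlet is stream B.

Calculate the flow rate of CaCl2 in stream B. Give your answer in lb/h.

2851 lb/h

CaCl2 out = CaCl2 in = 2110×0.641 + 2220×0.180 + 1530×0.718 = 2850.7 lb/h.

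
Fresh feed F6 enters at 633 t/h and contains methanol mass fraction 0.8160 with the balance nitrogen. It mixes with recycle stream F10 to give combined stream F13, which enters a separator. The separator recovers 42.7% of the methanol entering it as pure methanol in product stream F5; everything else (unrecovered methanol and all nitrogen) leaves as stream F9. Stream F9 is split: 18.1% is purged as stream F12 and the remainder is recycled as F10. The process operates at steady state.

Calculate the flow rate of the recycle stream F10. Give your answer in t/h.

983.8 t/h

nitrogen enters only via F6 and leaves only via the purge: 633×0.184 = 0.181×(nitrogen in F9), and the separator passes all nitrogen, so nitrogen in F13 = nitrogen in F9 = 643.49 t/h.
methanol in F13: m_A = 633×0.816 + (1−0.181)·(1−0.427)·m_A, so m_A = 516.53/0.5307 = 973.27 t/h.
F9 = (1−0.427)×973.27 + 643.49 = 1201.2 t/h.
Recycle F10 = (1−0.181)×1201.2 = 983.76 t/h.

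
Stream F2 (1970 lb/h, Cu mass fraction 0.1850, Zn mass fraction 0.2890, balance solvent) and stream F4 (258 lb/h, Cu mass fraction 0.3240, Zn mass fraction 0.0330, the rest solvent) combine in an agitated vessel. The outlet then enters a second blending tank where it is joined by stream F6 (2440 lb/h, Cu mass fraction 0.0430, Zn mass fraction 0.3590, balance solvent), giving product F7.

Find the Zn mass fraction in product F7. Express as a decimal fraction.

0.3114

Overall, product flow = 4668 lb/h.
Zn in = 1970×0.289 + 258×0.033 + 2440×0.359 = 1453.8 lb/h.
Zn fraction in F7 = 0.3114.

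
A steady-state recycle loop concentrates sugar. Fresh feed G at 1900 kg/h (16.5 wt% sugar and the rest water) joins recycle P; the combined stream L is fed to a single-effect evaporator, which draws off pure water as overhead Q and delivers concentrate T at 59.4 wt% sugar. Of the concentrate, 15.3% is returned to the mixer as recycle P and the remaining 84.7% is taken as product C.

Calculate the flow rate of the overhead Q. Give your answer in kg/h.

Overall sugar balance (none leaves overhead): sugar in fresh feed = sugar in product, i.e. 1900×0.165 = (1−0.153)·T·0.594.
T = 313.5/(0.594×0.847) = 623.11 kg/h.
Recycle P = 0.153×623.11 = 95.336 kg/h.
Combined feed L = 1900 + 95.336 = 1995.3 kg/h.
Overhead Q = L − T = 1995.3 − 623.11 = 1372.2 kg/h.

1372 kg/h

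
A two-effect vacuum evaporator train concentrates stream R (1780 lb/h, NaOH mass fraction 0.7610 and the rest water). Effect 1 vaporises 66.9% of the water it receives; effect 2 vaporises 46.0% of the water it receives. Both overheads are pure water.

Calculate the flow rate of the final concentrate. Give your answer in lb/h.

1431 lb/h

water in feed = 1780×0.239 = 425.42 lb/h.
After stage 1: water left = (1−0.669)×425.42 = 140.81; stream total = 1495.4 lb/h.
After stage 2: water left = (1−0.460)×140.81 = 76.04; final concentrate = 1430.6 lb/h.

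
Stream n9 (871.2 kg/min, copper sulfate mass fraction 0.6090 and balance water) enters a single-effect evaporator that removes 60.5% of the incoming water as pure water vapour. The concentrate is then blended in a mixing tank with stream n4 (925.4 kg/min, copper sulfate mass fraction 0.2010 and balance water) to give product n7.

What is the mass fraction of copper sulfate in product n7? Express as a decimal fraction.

Vapour removed = 0.605×0.391×871.2 = 206.09 kg/min; concentrate = 665.11 kg/min.
copper sulfate reaching the mixer = 530.56 (from concentrate) + 925.4×0.201 = 716.57 kg/min.
Product flow = 665.11 + 925.4 = 1590.5 kg/min; copper sulfate fraction = 0.4505.

0.4505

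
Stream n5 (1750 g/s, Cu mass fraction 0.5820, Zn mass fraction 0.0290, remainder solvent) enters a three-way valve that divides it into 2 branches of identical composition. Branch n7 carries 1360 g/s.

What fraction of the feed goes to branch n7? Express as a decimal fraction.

Fraction to n7 = 1360/1750 = 0.7771.

0.777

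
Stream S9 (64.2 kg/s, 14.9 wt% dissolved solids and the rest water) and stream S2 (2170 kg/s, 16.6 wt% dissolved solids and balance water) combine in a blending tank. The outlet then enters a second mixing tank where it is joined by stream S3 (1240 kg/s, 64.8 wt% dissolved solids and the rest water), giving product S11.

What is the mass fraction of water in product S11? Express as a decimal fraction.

Overall, product flow = 3474.2 kg/s.
water in = 64.2×0.851 + 2170×0.834 + 1240×0.352 = 2300.9 kg/s.
water fraction in S11 = 0.662.

0.662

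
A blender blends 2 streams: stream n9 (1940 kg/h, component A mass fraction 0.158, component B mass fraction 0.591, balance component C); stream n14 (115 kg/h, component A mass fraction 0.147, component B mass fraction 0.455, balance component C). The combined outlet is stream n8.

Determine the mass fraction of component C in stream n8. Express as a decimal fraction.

0.259

Total flow out = 1940 + 115 = 2055 kg/h.
component C in = 1940×0.251 + 115×0.398 = 532.71 kg/h.
component C mass fraction in n8 = 532.71/2055 = 0.259.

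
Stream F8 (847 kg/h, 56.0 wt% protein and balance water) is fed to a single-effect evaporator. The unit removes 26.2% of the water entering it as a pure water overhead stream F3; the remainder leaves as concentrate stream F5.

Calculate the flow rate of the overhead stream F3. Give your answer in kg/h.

97.64 kg/h

water entering = 847×0.440 = 372.68 kg/h; overhead removed = 0.262×372.68 = 97.642 kg/h.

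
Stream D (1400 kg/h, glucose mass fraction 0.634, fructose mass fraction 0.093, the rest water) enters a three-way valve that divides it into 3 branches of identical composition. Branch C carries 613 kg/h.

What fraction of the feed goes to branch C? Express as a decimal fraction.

Fraction to C = 613/1400 = 0.4379.

0.438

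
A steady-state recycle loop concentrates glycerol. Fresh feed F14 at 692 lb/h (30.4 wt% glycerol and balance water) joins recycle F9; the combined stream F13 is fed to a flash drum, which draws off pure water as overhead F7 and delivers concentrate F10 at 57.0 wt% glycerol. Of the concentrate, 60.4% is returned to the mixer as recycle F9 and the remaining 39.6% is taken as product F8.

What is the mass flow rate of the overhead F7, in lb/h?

Overall glycerol balance (none leaves overhead): glycerol in fresh feed = glycerol in product, i.e. 692×0.304 = (1−0.604)·F10·0.570.
F10 = 210.37/(0.570×0.396) = 931.99 lb/h.
Recycle F9 = 0.604×931.99 = 562.92 lb/h.
Combined feed F13 = 692 + 562.92 = 1254.9 lb/h.
Overhead F7 = F13 − F10 = 1254.9 − 931.99 = 322.93 lb/h.

322.9 lb/h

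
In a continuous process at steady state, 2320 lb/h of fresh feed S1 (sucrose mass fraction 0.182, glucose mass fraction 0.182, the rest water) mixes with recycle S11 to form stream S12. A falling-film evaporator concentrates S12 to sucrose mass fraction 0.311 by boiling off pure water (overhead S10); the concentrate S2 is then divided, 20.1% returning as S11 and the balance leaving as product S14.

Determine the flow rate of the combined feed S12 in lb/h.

Overall sucrose balance (none leaves overhead): sucrose in fresh feed = sucrose in product, i.e. 2320×0.182 = (1−0.201)·S2·0.311.
S2 = 422.24/(0.311×0.799) = 1699.2 lb/h.
Recycle S11 = 0.201×1699.2 = 341.55 lb/h.
Combined feed S12 = 2320 + 341.55 = 2661.5 lb/h.

2662 lb/h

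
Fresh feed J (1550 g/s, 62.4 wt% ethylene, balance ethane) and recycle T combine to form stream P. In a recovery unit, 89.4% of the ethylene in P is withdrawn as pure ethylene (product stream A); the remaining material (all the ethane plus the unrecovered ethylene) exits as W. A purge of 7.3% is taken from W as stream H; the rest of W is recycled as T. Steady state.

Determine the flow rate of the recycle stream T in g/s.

ethane enters only via J and leaves only via the purge: 1550×0.376 = 0.073×(ethane in W), and the recovery unit passes all ethane, so ethane in P = ethane in W = 7983.6 g/s.
ethylene in P: m_A = 1550×0.624 + (1−0.073)·(1−0.894)·m_A, so m_A = 967.2/0.9017 = 1072.6 g/s.
W = (1−0.894)×1072.6 + 7983.6 = 8097.3 g/s.
Recycle T = (1−0.073)×8097.3 = 7506.2 g/s.

7506 g/s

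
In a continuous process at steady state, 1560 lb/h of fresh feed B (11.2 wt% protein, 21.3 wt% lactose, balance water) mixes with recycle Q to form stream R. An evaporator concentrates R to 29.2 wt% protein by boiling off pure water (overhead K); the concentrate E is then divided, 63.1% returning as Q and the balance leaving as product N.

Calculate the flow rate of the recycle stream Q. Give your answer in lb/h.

1023 lb/h

Overall protein balance (none leaves overhead): protein in fresh feed = protein in product, i.e. 1560×0.112 = (1−0.631)·E·0.292.
E = 174.72/(0.292×0.369) = 1621.6 lb/h.
Recycle Q = 0.631×1621.6 = 1023.2 lb/h.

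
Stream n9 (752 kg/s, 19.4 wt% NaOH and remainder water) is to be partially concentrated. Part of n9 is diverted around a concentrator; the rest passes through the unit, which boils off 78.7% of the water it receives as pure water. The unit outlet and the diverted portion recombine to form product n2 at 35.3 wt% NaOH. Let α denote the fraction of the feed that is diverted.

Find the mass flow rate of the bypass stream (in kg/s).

218 kg/s

All 752×0.194 = 145.89 kg/s of NaOH reaches n2, so n2 = 145.89/0.353 = 413.28 kg/s and vapour = 338.72 kg/s.
The evaporator receives (1−α)·752 of feed at 0.806 water and removes 0.787 of that water:
0.787×0.806×(1−α)×752 = 338.72
(1−α) = 338.72/477.01 = 0.7101;  α = 0.2899.
Bypass flow = 0.2899×752 = 218.01 kg/s.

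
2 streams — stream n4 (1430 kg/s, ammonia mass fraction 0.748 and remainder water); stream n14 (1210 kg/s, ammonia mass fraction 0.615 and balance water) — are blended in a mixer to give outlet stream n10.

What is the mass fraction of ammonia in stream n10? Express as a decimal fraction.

Total flow out = 1430 + 1210 = 2640 kg/s.
ammonia in = 1430×0.748 + 1210×0.615 = 1813.8 kg/s.
ammonia mass fraction in n10 = 1813.8/2640 = 0.687.

0.687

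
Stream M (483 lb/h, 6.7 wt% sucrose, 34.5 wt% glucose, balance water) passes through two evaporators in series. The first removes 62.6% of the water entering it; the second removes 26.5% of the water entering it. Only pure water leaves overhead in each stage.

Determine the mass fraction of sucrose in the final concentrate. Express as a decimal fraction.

0.117

water in feed = 483×0.588 = 284 lb/h.
After stage 1: water left = (1−0.626)×284 = 106.22; stream total = 305.21 lb/h.
After stage 2: water left = (1−0.265)×106.22 = 78.07; final concentrate = 277.07 lb/h.
sucrose fraction = 32.361/277.07 = 0.117.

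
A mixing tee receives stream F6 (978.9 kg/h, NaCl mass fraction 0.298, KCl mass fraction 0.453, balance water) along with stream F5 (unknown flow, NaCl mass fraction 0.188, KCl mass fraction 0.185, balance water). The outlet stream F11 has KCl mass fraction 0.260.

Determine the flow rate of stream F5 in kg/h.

2519 kg/h

Let F5 be the unknown flow. Total out = 978.9 + F5.
KCl balance: 443.44 + 0.185·F5 = 0.260·(978.9 + F5)
(0.185 − 0.260)·F5 = 0.260×978.9 − 443.44 = -188.93
F5 = -188.93 / -0.075 = 2519 kg/h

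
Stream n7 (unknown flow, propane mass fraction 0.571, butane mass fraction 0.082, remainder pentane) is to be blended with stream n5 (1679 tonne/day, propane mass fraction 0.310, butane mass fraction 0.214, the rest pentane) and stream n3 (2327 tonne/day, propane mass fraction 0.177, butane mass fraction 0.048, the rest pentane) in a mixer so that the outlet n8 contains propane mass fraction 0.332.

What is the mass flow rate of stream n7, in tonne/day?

Let n7 be the unknown flow. Total out = 4006 + n7.
propane balance: 932.37 + 0.571·n7 = 0.332·(4006 + n7)
(0.571 − 0.332)·n7 = 0.332×4006 − 932.37 = 397.62
n7 = 397.62 / 0.239 = 1663.7 tonne/day

1664 tonne/day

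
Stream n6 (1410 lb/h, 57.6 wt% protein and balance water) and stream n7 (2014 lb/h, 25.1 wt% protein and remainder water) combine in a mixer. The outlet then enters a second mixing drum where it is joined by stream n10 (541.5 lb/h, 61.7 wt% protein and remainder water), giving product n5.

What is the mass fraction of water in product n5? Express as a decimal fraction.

0.583

Overall, product flow = 3965.5 lb/h.
water in = 1410×0.424 + 2014×0.749 + 541.5×0.383 = 2313.7 lb/h.
water fraction in n5 = 0.583.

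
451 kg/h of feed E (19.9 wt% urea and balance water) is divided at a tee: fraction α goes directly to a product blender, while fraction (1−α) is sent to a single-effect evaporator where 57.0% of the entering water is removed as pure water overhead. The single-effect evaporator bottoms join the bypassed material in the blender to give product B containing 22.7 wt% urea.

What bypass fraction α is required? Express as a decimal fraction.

All 451×0.199 = 89.749 kg/h of urea reaches B, so B = 89.749/0.227 = 395.37 kg/h and vapour = 55.63 kg/h.
The evaporator receives (1−α)·451 of feed at 0.801 water and removes 0.570 of that water:
0.570×0.801×(1−α)×451 = 55.63
(1−α) = 55.63/205.91 = 0.2702;  α = 0.7298.

0.730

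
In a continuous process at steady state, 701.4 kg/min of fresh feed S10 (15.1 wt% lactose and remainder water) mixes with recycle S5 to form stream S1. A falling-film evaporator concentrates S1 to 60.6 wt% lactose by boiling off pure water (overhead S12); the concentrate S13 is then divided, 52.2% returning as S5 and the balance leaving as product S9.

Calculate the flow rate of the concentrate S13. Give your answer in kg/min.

Overall lactose balance (none leaves overhead): lactose in fresh feed = lactose in product, i.e. 701.4×0.151 = (1−0.522)·S13·0.606.
S13 = 105.91/(0.606×0.478) = 365.63 kg/min.

365.6 kg/min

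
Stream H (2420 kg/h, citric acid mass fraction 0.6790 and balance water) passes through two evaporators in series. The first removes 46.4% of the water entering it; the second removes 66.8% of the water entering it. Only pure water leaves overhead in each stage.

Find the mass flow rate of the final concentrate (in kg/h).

water in feed = 2420×0.321 = 776.82 kg/h.
After stage 1: water left = (1−0.464)×776.82 = 416.38; stream total = 2059.6 kg/h.
After stage 2: water left = (1−0.668)×416.38 = 138.24; final concentrate = 1781.4 kg/h.

1781 kg/h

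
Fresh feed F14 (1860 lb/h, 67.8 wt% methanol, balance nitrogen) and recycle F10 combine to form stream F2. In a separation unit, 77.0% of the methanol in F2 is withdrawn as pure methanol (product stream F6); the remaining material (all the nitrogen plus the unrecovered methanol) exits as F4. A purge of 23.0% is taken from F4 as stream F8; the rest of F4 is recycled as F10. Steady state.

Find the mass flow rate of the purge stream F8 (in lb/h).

nitrogen enters only via F14 and leaves only via the purge: 1860×0.322 = 0.230×(nitrogen in F4), and the separation unit passes all nitrogen, so nitrogen in F2 = nitrogen in F4 = 2604 lb/h.
methanol in F2: m_A = 1860×0.678 + (1−0.230)·(1−0.770)·m_A, so m_A = 1261.1/0.8229 = 1532.5 lb/h.
F4 = (1−0.770)×1532.5 + 2604 = 2956.5 lb/h.
Purge F8 = 0.230×2956.5 = 679.99 lb/h.

680 lb/h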